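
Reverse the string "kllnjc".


Input: kllnjc
Reading characters right to left:
  Position 5: 'c'
  Position 4: 'j'
  Position 3: 'n'
  Position 2: 'l'
  Position 1: 'l'
  Position 0: 'k'
Reversed: cjnllk

cjnllk


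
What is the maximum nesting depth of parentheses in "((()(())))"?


Input: "((()(())))"
Tracking depth:
  Position 0 '(': depth becomes 1
  Position 1 '(': depth becomes 2
  Position 2 '(': depth becomes 3
  Position 3 ')': depth becomes 2
  Position 4 '(': depth becomes 3
  Position 5 '(': depth becomes 4
  Position 6 ')': depth becomes 3
  Position 7 ')': depth becomes 2
  Position 8 ')': depth becomes 1
  Position 9 ')': depth becomes 0
Maximum depth reached: 4

4


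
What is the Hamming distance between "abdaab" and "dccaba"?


Comparing "abdaab" and "dccaba" position by position:
  Position 0: 'a' vs 'd' => differ
  Position 1: 'b' vs 'c' => differ
  Position 2: 'd' vs 'c' => differ
  Position 3: 'a' vs 'a' => same
  Position 4: 'a' vs 'b' => differ
  Position 5: 'b' vs 'a' => differ
Total differences (Hamming distance): 5

5


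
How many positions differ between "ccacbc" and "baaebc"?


Comparing "ccacbc" and "baaebc" position by position:
  Position 0: 'c' vs 'b' => DIFFER
  Position 1: 'c' vs 'a' => DIFFER
  Position 2: 'a' vs 'a' => same
  Position 3: 'c' vs 'e' => DIFFER
  Position 4: 'b' vs 'b' => same
  Position 5: 'c' vs 'c' => same
Positions that differ: 3

3


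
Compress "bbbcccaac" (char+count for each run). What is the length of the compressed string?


Input: bbbcccaac
Runs:
  'b' x 3 => "b3"
  'c' x 3 => "c3"
  'a' x 2 => "a2"
  'c' x 1 => "c1"
Compressed: "b3c3a2c1"
Compressed length: 8

8


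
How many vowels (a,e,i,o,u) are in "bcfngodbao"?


Input: bcfngodbao
Checking each character:
  'b' at position 0: consonant
  'c' at position 1: consonant
  'f' at position 2: consonant
  'n' at position 3: consonant
  'g' at position 4: consonant
  'o' at position 5: vowel (running total: 1)
  'd' at position 6: consonant
  'b' at position 7: consonant
  'a' at position 8: vowel (running total: 2)
  'o' at position 9: vowel (running total: 3)
Total vowels: 3

3


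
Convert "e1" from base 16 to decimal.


Input: "e1" in base 16
Positional expansion:
  Digit 'e' (value 14) x 16^1 = 224
  Digit '1' (value 1) x 16^0 = 1
Sum = 225

225


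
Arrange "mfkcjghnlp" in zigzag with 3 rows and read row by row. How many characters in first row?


Zigzag "mfkcjghnlp" into 3 rows:
Placing characters:
  'm' => row 0
  'f' => row 1
  'k' => row 2
  'c' => row 1
  'j' => row 0
  'g' => row 1
  'h' => row 2
  'n' => row 1
  'l' => row 0
  'p' => row 1
Rows:
  Row 0: "mjl"
  Row 1: "fcgnp"
  Row 2: "kh"
First row length: 3

3


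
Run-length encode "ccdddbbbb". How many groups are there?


Input: ccdddbbbb
Scanning for consecutive runs:
  Group 1: 'c' x 2 (positions 0-1)
  Group 2: 'd' x 3 (positions 2-4)
  Group 3: 'b' x 4 (positions 5-8)
Total groups: 3

3


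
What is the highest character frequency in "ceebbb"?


Input: ceebbb
Character counts:
  'b': 3
  'c': 1
  'e': 2
Maximum frequency: 3

3


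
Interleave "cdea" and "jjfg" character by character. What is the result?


Interleaving "cdea" and "jjfg":
  Position 0: 'c' from first, 'j' from second => "cj"
  Position 1: 'd' from first, 'j' from second => "dj"
  Position 2: 'e' from first, 'f' from second => "ef"
  Position 3: 'a' from first, 'g' from second => "ag"
Result: cjdjefag

cjdjefag


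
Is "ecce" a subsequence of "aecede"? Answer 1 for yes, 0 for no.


Check if "ecce" is a subsequence of "aecede"
Greedy scan:
  Position 0 ('a'): no match needed
  Position 1 ('e'): matches sub[0] = 'e'
  Position 2 ('c'): matches sub[1] = 'c'
  Position 3 ('e'): no match needed
  Position 4 ('d'): no match needed
  Position 5 ('e'): no match needed
Only matched 2/4 characters => not a subsequence

0


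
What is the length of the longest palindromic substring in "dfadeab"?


Input: "dfadeab"
Checking substrings for palindromes:
  No multi-char palindromic substrings found
Longest palindromic substring: "d" with length 1

1


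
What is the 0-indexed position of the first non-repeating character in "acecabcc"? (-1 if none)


Input: acecabcc
Character frequencies:
  'a': 2
  'b': 1
  'c': 4
  'e': 1
Scanning left to right for freq == 1:
  Position 0 ('a'): freq=2, skip
  Position 1 ('c'): freq=4, skip
  Position 2 ('e'): unique! => answer = 2

2


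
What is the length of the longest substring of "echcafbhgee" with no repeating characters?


Input: "echcafbhgee"
Sliding window (track last position of each char):
  Position 0 ('e'): window [0,0] length 1 -- new best
  Position 1 ('c'): window [0,1] length 2 -- new best
  Position 2 ('h'): window [0,2] length 3 -- new best
  Position 3 ('c'): repeat (last at 1), move window start to 2
  Position 3 ('c'): window [2,3] length 2
  Position 4 ('a'): window [2,4] length 3
  Position 5 ('f'): window [2,5] length 4 -- new best
  Position 6 ('b'): window [2,6] length 5 -- new best
  Position 7 ('h'): repeat (last at 2), move window start to 3
  Position 7 ('h'): window [3,7] length 5
  Position 8 ('g'): window [3,8] length 6 -- new best
  Position 9 ('e'): window [3,9] length 7 -- new best
  Position 10 ('e'): repeat (last at 9), move window start to 10
  Position 10 ('e'): window [10,10] length 1
Longest substring with no repeats: "cafbhge" with length 7

7


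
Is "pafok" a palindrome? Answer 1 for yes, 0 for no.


Input: pafok
Reversed: kofap
  Compare pos 0 ('p') with pos 4 ('k'): MISMATCH
  Compare pos 1 ('a') with pos 3 ('o'): MISMATCH
Result: not a palindrome

0


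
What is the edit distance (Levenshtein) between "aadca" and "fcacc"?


Computing edit distance: "aadca" -> "fcacc"
DP table:
           f    c    a    c    c
      0    1    2    3    4    5
  a   1    1    2    2    3    4
  a   2    2    2    2    3    4
  d   3    3    3    3    3    4
  c   4    4    3    4    3    3
  a   5    5    4    3    4    4
Edit distance = dp[5][5] = 4

4


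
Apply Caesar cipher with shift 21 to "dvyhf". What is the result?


Caesar cipher: shift "dvyhf" by 21
  'd' (pos 3) + 21 = pos 24 = 'y'
  'v' (pos 21) + 21 = pos 16 = 'q'
  'y' (pos 24) + 21 = pos 19 = 't'
  'h' (pos 7) + 21 = pos 2 = 'c'
  'f' (pos 5) + 21 = pos 0 = 'a'
Result: yqtca

yqtca


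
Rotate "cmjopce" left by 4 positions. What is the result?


Input: "cmjopce", rotate left by 4
First 4 characters: "cmjo"
Remaining characters: "pce"
Concatenate remaining + first: "pce" + "cmjo" = "pcecmjo"

pcecmjo


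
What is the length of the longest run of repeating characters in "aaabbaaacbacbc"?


Input: "aaabbaaacbacbc"
Scanning for longest run:
  Position 1 ('a'): continues run of 'a', length=2
  Position 2 ('a'): continues run of 'a', length=3
  Position 3 ('b'): new char, reset run to 1
  Position 4 ('b'): continues run of 'b', length=2
  Position 5 ('a'): new char, reset run to 1
  Position 6 ('a'): continues run of 'a', length=2
  Position 7 ('a'): continues run of 'a', length=3
  Position 8 ('c'): new char, reset run to 1
  Position 9 ('b'): new char, reset run to 1
  Position 10 ('a'): new char, reset run to 1
  Position 11 ('c'): new char, reset run to 1
  Position 12 ('b'): new char, reset run to 1
  Position 13 ('c'): new char, reset run to 1
Longest run: 'a' with length 3

3


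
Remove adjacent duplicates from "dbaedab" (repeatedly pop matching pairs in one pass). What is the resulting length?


Input: dbaedab
Stack-based adjacent duplicate removal:
  Read 'd': push. Stack: d
  Read 'b': push. Stack: db
  Read 'a': push. Stack: dba
  Read 'e': push. Stack: dbae
  Read 'd': push. Stack: dbaed
  Read 'a': push. Stack: dbaeda
  Read 'b': push. Stack: dbaedab
Final stack: "dbaedab" (length 7)

7


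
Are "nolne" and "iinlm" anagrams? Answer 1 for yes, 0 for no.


Strings: "nolne", "iinlm"
Sorted first:  elnno
Sorted second: iilmn
Differ at position 0: 'e' vs 'i' => not anagrams

0


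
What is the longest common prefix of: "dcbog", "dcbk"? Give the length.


Words: dcbog, dcbk
  Position 0: all 'd' => match
  Position 1: all 'c' => match
  Position 2: all 'b' => match
  Position 3: ('o', 'k') => mismatch, stop
LCP = "dcb" (length 3)

3


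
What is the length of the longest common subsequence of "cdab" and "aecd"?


LCS of "cdab" and "aecd"
DP table:
           a    e    c    d
      0    0    0    0    0
  c   0    0    0    1    1
  d   0    0    0    1    2
  a   0    1    1    1    2
  b   0    1    1    1    2
LCS length = dp[4][4] = 2

2


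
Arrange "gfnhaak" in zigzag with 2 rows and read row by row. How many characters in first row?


Zigzag "gfnhaak" into 2 rows:
Placing characters:
  'g' => row 0
  'f' => row 1
  'n' => row 0
  'h' => row 1
  'a' => row 0
  'a' => row 1
  'k' => row 0
Rows:
  Row 0: "gnak"
  Row 1: "fha"
First row length: 4

4


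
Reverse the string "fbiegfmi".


Input: fbiegfmi
Reading characters right to left:
  Position 7: 'i'
  Position 6: 'm'
  Position 5: 'f'
  Position 4: 'g'
  Position 3: 'e'
  Position 2: 'i'
  Position 1: 'b'
  Position 0: 'f'
Reversed: imfgeibf

imfgeibf


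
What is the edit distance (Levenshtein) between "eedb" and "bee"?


Computing edit distance: "eedb" -> "bee"
DP table:
           b    e    e
      0    1    2    3
  e   1    1    1    2
  e   2    2    1    1
  d   3    3    2    2
  b   4    3    3    3
Edit distance = dp[4][3] = 3

3


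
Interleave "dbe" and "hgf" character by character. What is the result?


Interleaving "dbe" and "hgf":
  Position 0: 'd' from first, 'h' from second => "dh"
  Position 1: 'b' from first, 'g' from second => "bg"
  Position 2: 'e' from first, 'f' from second => "ef"
Result: dhbgef

dhbgef


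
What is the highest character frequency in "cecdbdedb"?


Input: cecdbdedb
Character counts:
  'b': 2
  'c': 2
  'd': 3
  'e': 2
Maximum frequency: 3

3


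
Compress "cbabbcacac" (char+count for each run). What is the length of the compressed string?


Input: cbabbcacac
Runs:
  'c' x 1 => "c1"
  'b' x 1 => "b1"
  'a' x 1 => "a1"
  'b' x 2 => "b2"
  'c' x 1 => "c1"
  'a' x 1 => "a1"
  'c' x 1 => "c1"
  'a' x 1 => "a1"
  'c' x 1 => "c1"
Compressed: "c1b1a1b2c1a1c1a1c1"
Compressed length: 18

18


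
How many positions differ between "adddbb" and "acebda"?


Comparing "adddbb" and "acebda" position by position:
  Position 0: 'a' vs 'a' => same
  Position 1: 'd' vs 'c' => DIFFER
  Position 2: 'd' vs 'e' => DIFFER
  Position 3: 'd' vs 'b' => DIFFER
  Position 4: 'b' vs 'd' => DIFFER
  Position 5: 'b' vs 'a' => DIFFER
Positions that differ: 5

5


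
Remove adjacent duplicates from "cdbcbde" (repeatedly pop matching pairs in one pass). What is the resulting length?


Input: cdbcbde
Stack-based adjacent duplicate removal:
  Read 'c': push. Stack: c
  Read 'd': push. Stack: cd
  Read 'b': push. Stack: cdb
  Read 'c': push. Stack: cdbc
  Read 'b': push. Stack: cdbcb
  Read 'd': push. Stack: cdbcbd
  Read 'e': push. Stack: cdbcbde
Final stack: "cdbcbde" (length 7)

7


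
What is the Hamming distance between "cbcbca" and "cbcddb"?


Comparing "cbcbca" and "cbcddb" position by position:
  Position 0: 'c' vs 'c' => same
  Position 1: 'b' vs 'b' => same
  Position 2: 'c' vs 'c' => same
  Position 3: 'b' vs 'd' => differ
  Position 4: 'c' vs 'd' => differ
  Position 5: 'a' vs 'b' => differ
Total differences (Hamming distance): 3

3


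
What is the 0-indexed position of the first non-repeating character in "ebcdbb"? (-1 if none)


Input: ebcdbb
Character frequencies:
  'b': 3
  'c': 1
  'd': 1
  'e': 1
Scanning left to right for freq == 1:
  Position 0 ('e'): unique! => answer = 0

0


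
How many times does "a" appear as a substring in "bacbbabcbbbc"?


Searching for "a" in "bacbbabcbbbc"
Scanning each position:
  Position 0: "b" => no
  Position 1: "a" => MATCH
  Position 2: "c" => no
  Position 3: "b" => no
  Position 4: "b" => no
  Position 5: "a" => MATCH
  Position 6: "b" => no
  Position 7: "c" => no
  Position 8: "b" => no
  Position 9: "b" => no
  Position 10: "b" => no
  Position 11: "c" => no
Total occurrences: 2

2


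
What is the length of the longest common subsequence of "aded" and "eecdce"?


LCS of "aded" and "eecdce"
DP table:
           e    e    c    d    c    e
      0    0    0    0    0    0    0
  a   0    0    0    0    0    0    0
  d   0    0    0    0    1    1    1
  e   0    1    1    1    1    1    2
  d   0    1    1    1    2    2    2
LCS length = dp[4][6] = 2

2


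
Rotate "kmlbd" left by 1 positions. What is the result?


Input: "kmlbd", rotate left by 1
First 1 characters: "k"
Remaining characters: "mlbd"
Concatenate remaining + first: "mlbd" + "k" = "mlbdk"

mlbdk


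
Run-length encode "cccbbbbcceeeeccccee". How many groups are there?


Input: cccbbbbcceeeeccccee
Scanning for consecutive runs:
  Group 1: 'c' x 3 (positions 0-2)
  Group 2: 'b' x 4 (positions 3-6)
  Group 3: 'c' x 2 (positions 7-8)
  Group 4: 'e' x 4 (positions 9-12)
  Group 5: 'c' x 4 (positions 13-16)
  Group 6: 'e' x 2 (positions 17-18)
Total groups: 6

6


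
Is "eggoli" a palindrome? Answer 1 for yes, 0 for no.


Input: eggoli
Reversed: ilogge
  Compare pos 0 ('e') with pos 5 ('i'): MISMATCH
  Compare pos 1 ('g') with pos 4 ('l'): MISMATCH
  Compare pos 2 ('g') with pos 3 ('o'): MISMATCH
Result: not a palindrome

0


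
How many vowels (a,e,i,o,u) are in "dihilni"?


Input: dihilni
Checking each character:
  'd' at position 0: consonant
  'i' at position 1: vowel (running total: 1)
  'h' at position 2: consonant
  'i' at position 3: vowel (running total: 2)
  'l' at position 4: consonant
  'n' at position 5: consonant
  'i' at position 6: vowel (running total: 3)
Total vowels: 3

3


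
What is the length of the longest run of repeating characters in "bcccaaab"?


Input: "bcccaaab"
Scanning for longest run:
  Position 1 ('c'): new char, reset run to 1
  Position 2 ('c'): continues run of 'c', length=2
  Position 3 ('c'): continues run of 'c', length=3
  Position 4 ('a'): new char, reset run to 1
  Position 5 ('a'): continues run of 'a', length=2
  Position 6 ('a'): continues run of 'a', length=3
  Position 7 ('b'): new char, reset run to 1
Longest run: 'c' with length 3

3


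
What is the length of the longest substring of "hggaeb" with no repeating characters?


Input: "hggaeb"
Sliding window (track last position of each char):
  Position 0 ('h'): window [0,0] length 1 -- new best
  Position 1 ('g'): window [0,1] length 2 -- new best
  Position 2 ('g'): repeat (last at 1), move window start to 2
  Position 2 ('g'): window [2,2] length 1
  Position 3 ('a'): window [2,3] length 2
  Position 4 ('e'): window [2,4] length 3 -- new best
  Position 5 ('b'): window [2,5] length 4 -- new best
Longest substring with no repeats: "gaeb" with length 4

4


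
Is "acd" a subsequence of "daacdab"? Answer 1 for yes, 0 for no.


Check if "acd" is a subsequence of "daacdab"
Greedy scan:
  Position 0 ('d'): no match needed
  Position 1 ('a'): matches sub[0] = 'a'
  Position 2 ('a'): no match needed
  Position 3 ('c'): matches sub[1] = 'c'
  Position 4 ('d'): matches sub[2] = 'd'
  Position 5 ('a'): no match needed
  Position 6 ('b'): no match needed
All 3 characters matched => is a subsequence

1


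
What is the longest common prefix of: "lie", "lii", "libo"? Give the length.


Words: lie, lii, libo
  Position 0: all 'l' => match
  Position 1: all 'i' => match
  Position 2: ('e', 'i', 'b') => mismatch, stop
LCP = "li" (length 2)

2


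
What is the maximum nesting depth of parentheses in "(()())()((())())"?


Input: "(()())()((())())"
Tracking depth:
  Position 0 '(': depth becomes 1
  Position 1 '(': depth becomes 2
  Position 2 ')': depth becomes 1
  Position 3 '(': depth becomes 2
  Position 4 ')': depth becomes 1
  Position 5 ')': depth becomes 0
  Position 6 '(': depth becomes 1
  Position 7 ')': depth becomes 0
  Position 8 '(': depth becomes 1
  Position 9 '(': depth becomes 2
  Position 10 '(': depth becomes 3
  Position 11 ')': depth becomes 2
  Position 12 ')': depth becomes 1
  Position 13 '(': depth becomes 2
  Position 14 ')': depth becomes 1
  Position 15 ')': depth becomes 0
Maximum depth reached: 3

3


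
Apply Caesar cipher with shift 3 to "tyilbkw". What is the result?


Caesar cipher: shift "tyilbkw" by 3
  't' (pos 19) + 3 = pos 22 = 'w'
  'y' (pos 24) + 3 = pos 1 = 'b'
  'i' (pos 8) + 3 = pos 11 = 'l'
  'l' (pos 11) + 3 = pos 14 = 'o'
  'b' (pos 1) + 3 = pos 4 = 'e'
  'k' (pos 10) + 3 = pos 13 = 'n'
  'w' (pos 22) + 3 = pos 25 = 'z'
Result: wbloenz

wbloenz


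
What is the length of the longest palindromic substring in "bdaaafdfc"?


Input: "bdaaafdfc"
Checking substrings for palindromes:
  [2:5] "aaa" (len 3) => palindrome
  [5:8] "fdf" (len 3) => palindrome
  [2:4] "aa" (len 2) => palindrome
  [3:5] "aa" (len 2) => palindrome
Longest palindromic substring: "aaa" with length 3

3


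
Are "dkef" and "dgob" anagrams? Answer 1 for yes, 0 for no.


Strings: "dkef", "dgob"
Sorted first:  defk
Sorted second: bdgo
Differ at position 0: 'd' vs 'b' => not anagrams

0


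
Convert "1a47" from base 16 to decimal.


Input: "1a47" in base 16
Positional expansion:
  Digit '1' (value 1) x 16^3 = 4096
  Digit 'a' (value 10) x 16^2 = 2560
  Digit '4' (value 4) x 16^1 = 64
  Digit '7' (value 7) x 16^0 = 7
Sum = 6727

6727


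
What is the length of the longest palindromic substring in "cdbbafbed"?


Input: "cdbbafbed"
Checking substrings for palindromes:
  [2:4] "bb" (len 2) => palindrome
Longest palindromic substring: "bb" with length 2

2


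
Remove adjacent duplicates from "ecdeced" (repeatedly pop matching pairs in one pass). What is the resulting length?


Input: ecdeced
Stack-based adjacent duplicate removal:
  Read 'e': push. Stack: e
  Read 'c': push. Stack: ec
  Read 'd': push. Stack: ecd
  Read 'e': push. Stack: ecde
  Read 'c': push. Stack: ecdec
  Read 'e': push. Stack: ecdece
  Read 'd': push. Stack: ecdeced
Final stack: "ecdeced" (length 7)

7


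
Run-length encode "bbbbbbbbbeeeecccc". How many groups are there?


Input: bbbbbbbbbeeeecccc
Scanning for consecutive runs:
  Group 1: 'b' x 9 (positions 0-8)
  Group 2: 'e' x 4 (positions 9-12)
  Group 3: 'c' x 4 (positions 13-16)
Total groups: 3

3


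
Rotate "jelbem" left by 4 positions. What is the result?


Input: "jelbem", rotate left by 4
First 4 characters: "jelb"
Remaining characters: "em"
Concatenate remaining + first: "em" + "jelb" = "emjelb"

emjelb


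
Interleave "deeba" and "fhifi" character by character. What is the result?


Interleaving "deeba" and "fhifi":
  Position 0: 'd' from first, 'f' from second => "df"
  Position 1: 'e' from first, 'h' from second => "eh"
  Position 2: 'e' from first, 'i' from second => "ei"
  Position 3: 'b' from first, 'f' from second => "bf"
  Position 4: 'a' from first, 'i' from second => "ai"
Result: dfeheibfai

dfeheibfai


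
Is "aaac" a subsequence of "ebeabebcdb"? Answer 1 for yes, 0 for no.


Check if "aaac" is a subsequence of "ebeabebcdb"
Greedy scan:
  Position 0 ('e'): no match needed
  Position 1 ('b'): no match needed
  Position 2 ('e'): no match needed
  Position 3 ('a'): matches sub[0] = 'a'
  Position 4 ('b'): no match needed
  Position 5 ('e'): no match needed
  Position 6 ('b'): no match needed
  Position 7 ('c'): no match needed
  Position 8 ('d'): no match needed
  Position 9 ('b'): no match needed
Only matched 1/4 characters => not a subsequence

0


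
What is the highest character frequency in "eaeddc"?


Input: eaeddc
Character counts:
  'a': 1
  'c': 1
  'd': 2
  'e': 2
Maximum frequency: 2

2


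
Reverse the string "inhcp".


Input: inhcp
Reading characters right to left:
  Position 4: 'p'
  Position 3: 'c'
  Position 2: 'h'
  Position 1: 'n'
  Position 0: 'i'
Reversed: pchni

pchni


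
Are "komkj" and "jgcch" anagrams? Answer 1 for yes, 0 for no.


Strings: "komkj", "jgcch"
Sorted first:  jkkmo
Sorted second: ccghj
Differ at position 0: 'j' vs 'c' => not anagrams

0


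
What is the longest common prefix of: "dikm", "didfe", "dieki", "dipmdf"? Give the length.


Words: dikm, didfe, dieki, dipmdf
  Position 0: all 'd' => match
  Position 1: all 'i' => match
  Position 2: ('k', 'd', 'e', 'p') => mismatch, stop
LCP = "di" (length 2)

2


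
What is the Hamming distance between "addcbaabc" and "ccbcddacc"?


Comparing "addcbaabc" and "ccbcddacc" position by position:
  Position 0: 'a' vs 'c' => differ
  Position 1: 'd' vs 'c' => differ
  Position 2: 'd' vs 'b' => differ
  Position 3: 'c' vs 'c' => same
  Position 4: 'b' vs 'd' => differ
  Position 5: 'a' vs 'd' => differ
  Position 6: 'a' vs 'a' => same
  Position 7: 'b' vs 'c' => differ
  Position 8: 'c' vs 'c' => same
Total differences (Hamming distance): 6

6


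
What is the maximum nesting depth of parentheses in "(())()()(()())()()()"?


Input: "(())()()(()())()()()"
Tracking depth:
  Position 0 '(': depth becomes 1
  Position 1 '(': depth becomes 2
  Position 2 ')': depth becomes 1
  Position 3 ')': depth becomes 0
  Position 4 '(': depth becomes 1
  Position 5 ')': depth becomes 0
  Position 6 '(': depth becomes 1
  Position 7 ')': depth becomes 0
  Position 8 '(': depth becomes 1
  Position 9 '(': depth becomes 2
  Position 10 ')': depth becomes 1
  Position 11 '(': depth becomes 2
  Position 12 ')': depth becomes 1
  Position 13 ')': depth becomes 0
  Position 14 '(': depth becomes 1
  Position 15 ')': depth becomes 0
  Position 16 '(': depth becomes 1
  Position 17 ')': depth becomes 0
  Position 18 '(': depth becomes 1
  Position 19 ')': depth becomes 0
Maximum depth reached: 2

2


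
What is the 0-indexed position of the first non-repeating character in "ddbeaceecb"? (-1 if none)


Input: ddbeaceecb
Character frequencies:
  'a': 1
  'b': 2
  'c': 2
  'd': 2
  'e': 3
Scanning left to right for freq == 1:
  Position 0 ('d'): freq=2, skip
  Position 1 ('d'): freq=2, skip
  Position 2 ('b'): freq=2, skip
  Position 3 ('e'): freq=3, skip
  Position 4 ('a'): unique! => answer = 4

4


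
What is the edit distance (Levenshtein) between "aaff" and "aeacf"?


Computing edit distance: "aaff" -> "aeacf"
DP table:
           a    e    a    c    f
      0    1    2    3    4    5
  a   1    0    1    2    3    4
  a   2    1    1    1    2    3
  f   3    2    2    2    2    2
  f   4    3    3    3    3    2
Edit distance = dp[4][5] = 2

2


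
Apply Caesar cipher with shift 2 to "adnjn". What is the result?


Caesar cipher: shift "adnjn" by 2
  'a' (pos 0) + 2 = pos 2 = 'c'
  'd' (pos 3) + 2 = pos 5 = 'f'
  'n' (pos 13) + 2 = pos 15 = 'p'
  'j' (pos 9) + 2 = pos 11 = 'l'
  'n' (pos 13) + 2 = pos 15 = 'p'
Result: cfplp

cfplp


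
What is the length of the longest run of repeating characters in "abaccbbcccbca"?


Input: "abaccbbcccbca"
Scanning for longest run:
  Position 1 ('b'): new char, reset run to 1
  Position 2 ('a'): new char, reset run to 1
  Position 3 ('c'): new char, reset run to 1
  Position 4 ('c'): continues run of 'c', length=2
  Position 5 ('b'): new char, reset run to 1
  Position 6 ('b'): continues run of 'b', length=2
  Position 7 ('c'): new char, reset run to 1
  Position 8 ('c'): continues run of 'c', length=2
  Position 9 ('c'): continues run of 'c', length=3
  Position 10 ('b'): new char, reset run to 1
  Position 11 ('c'): new char, reset run to 1
  Position 12 ('a'): new char, reset run to 1
Longest run: 'c' with length 3

3


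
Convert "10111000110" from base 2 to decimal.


Input: "10111000110" in base 2
Positional expansion:
  Digit '1' (value 1) x 2^10 = 1024
  Digit '0' (value 0) x 2^9 = 0
  Digit '1' (value 1) x 2^8 = 256
  Digit '1' (value 1) x 2^7 = 128
  Digit '1' (value 1) x 2^6 = 64
  Digit '0' (value 0) x 2^5 = 0
  Digit '0' (value 0) x 2^4 = 0
  Digit '0' (value 0) x 2^3 = 0
  Digit '1' (value 1) x 2^2 = 4
  Digit '1' (value 1) x 2^1 = 2
  Digit '0' (value 0) x 2^0 = 0
Sum = 1478

1478


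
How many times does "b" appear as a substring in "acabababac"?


Searching for "b" in "acabababac"
Scanning each position:
  Position 0: "a" => no
  Position 1: "c" => no
  Position 2: "a" => no
  Position 3: "b" => MATCH
  Position 4: "a" => no
  Position 5: "b" => MATCH
  Position 6: "a" => no
  Position 7: "b" => MATCH
  Position 8: "a" => no
  Position 9: "c" => no
Total occurrences: 3

3


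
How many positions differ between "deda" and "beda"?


Comparing "deda" and "beda" position by position:
  Position 0: 'd' vs 'b' => DIFFER
  Position 1: 'e' vs 'e' => same
  Position 2: 'd' vs 'd' => same
  Position 3: 'a' vs 'a' => same
Positions that differ: 1

1


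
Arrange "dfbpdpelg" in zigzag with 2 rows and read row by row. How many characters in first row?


Zigzag "dfbpdpelg" into 2 rows:
Placing characters:
  'd' => row 0
  'f' => row 1
  'b' => row 0
  'p' => row 1
  'd' => row 0
  'p' => row 1
  'e' => row 0
  'l' => row 1
  'g' => row 0
Rows:
  Row 0: "dbdeg"
  Row 1: "fppl"
First row length: 5

5


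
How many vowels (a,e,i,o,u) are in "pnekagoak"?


Input: pnekagoak
Checking each character:
  'p' at position 0: consonant
  'n' at position 1: consonant
  'e' at position 2: vowel (running total: 1)
  'k' at position 3: consonant
  'a' at position 4: vowel (running total: 2)
  'g' at position 5: consonant
  'o' at position 6: vowel (running total: 3)
  'a' at position 7: vowel (running total: 4)
  'k' at position 8: consonant
Total vowels: 4

4


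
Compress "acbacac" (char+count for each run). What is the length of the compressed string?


Input: acbacac
Runs:
  'a' x 1 => "a1"
  'c' x 1 => "c1"
  'b' x 1 => "b1"
  'a' x 1 => "a1"
  'c' x 1 => "c1"
  'a' x 1 => "a1"
  'c' x 1 => "c1"
Compressed: "a1c1b1a1c1a1c1"
Compressed length: 14

14


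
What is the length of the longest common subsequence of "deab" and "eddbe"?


LCS of "deab" and "eddbe"
DP table:
           e    d    d    b    e
      0    0    0    0    0    0
  d   0    0    1    1    1    1
  e   0    1    1    1    1    2
  a   0    1    1    1    1    2
  b   0    1    1    1    2    2
LCS length = dp[4][5] = 2

2


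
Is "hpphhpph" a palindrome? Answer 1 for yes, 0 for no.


Input: hpphhpph
Reversed: hpphhpph
  Compare pos 0 ('h') with pos 7 ('h'): match
  Compare pos 1 ('p') with pos 6 ('p'): match
  Compare pos 2 ('p') with pos 5 ('p'): match
  Compare pos 3 ('h') with pos 4 ('h'): match
Result: palindrome

1


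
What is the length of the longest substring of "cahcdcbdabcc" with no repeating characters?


Input: "cahcdcbdabcc"
Sliding window (track last position of each char):
  Position 0 ('c'): window [0,0] length 1 -- new best
  Position 1 ('a'): window [0,1] length 2 -- new best
  Position 2 ('h'): window [0,2] length 3 -- new best
  Position 3 ('c'): repeat (last at 0), move window start to 1
  Position 3 ('c'): window [1,3] length 3
  Position 4 ('d'): window [1,4] length 4 -- new best
  Position 5 ('c'): repeat (last at 3), move window start to 4
  Position 5 ('c'): window [4,5] length 2
  Position 6 ('b'): window [4,6] length 3
  Position 7 ('d'): repeat (last at 4), move window start to 5
  Position 7 ('d'): window [5,7] length 3
  Position 8 ('a'): window [5,8] length 4
  Position 9 ('b'): repeat (last at 6), move window start to 7
  Position 9 ('b'): window [7,9] length 3
  Position 10 ('c'): window [7,10] length 4
  Position 11 ('c'): repeat (last at 10), move window start to 11
  Position 11 ('c'): window [11,11] length 1
Longest substring with no repeats: "ahcd" with length 4

4


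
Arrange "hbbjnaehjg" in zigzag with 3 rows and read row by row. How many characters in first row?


Zigzag "hbbjnaehjg" into 3 rows:
Placing characters:
  'h' => row 0
  'b' => row 1
  'b' => row 2
  'j' => row 1
  'n' => row 0
  'a' => row 1
  'e' => row 2
  'h' => row 1
  'j' => row 0
  'g' => row 1
Rows:
  Row 0: "hnj"
  Row 1: "bjahg"
  Row 2: "be"
First row length: 3

3


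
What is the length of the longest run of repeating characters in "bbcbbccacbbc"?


Input: "bbcbbccacbbc"
Scanning for longest run:
  Position 1 ('b'): continues run of 'b', length=2
  Position 2 ('c'): new char, reset run to 1
  Position 3 ('b'): new char, reset run to 1
  Position 4 ('b'): continues run of 'b', length=2
  Position 5 ('c'): new char, reset run to 1
  Position 6 ('c'): continues run of 'c', length=2
  Position 7 ('a'): new char, reset run to 1
  Position 8 ('c'): new char, reset run to 1
  Position 9 ('b'): new char, reset run to 1
  Position 10 ('b'): continues run of 'b', length=2
  Position 11 ('c'): new char, reset run to 1
Longest run: 'b' with length 2

2


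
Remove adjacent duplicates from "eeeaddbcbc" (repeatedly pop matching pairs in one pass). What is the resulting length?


Input: eeeaddbcbc
Stack-based adjacent duplicate removal:
  Read 'e': push. Stack: e
  Read 'e': matches stack top 'e' => pop. Stack: (empty)
  Read 'e': push. Stack: e
  Read 'a': push. Stack: ea
  Read 'd': push. Stack: ead
  Read 'd': matches stack top 'd' => pop. Stack: ea
  Read 'b': push. Stack: eab
  Read 'c': push. Stack: eabc
  Read 'b': push. Stack: eabcb
  Read 'c': push. Stack: eabcbc
Final stack: "eabcbc" (length 6)

6


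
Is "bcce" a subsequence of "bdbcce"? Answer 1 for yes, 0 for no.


Check if "bcce" is a subsequence of "bdbcce"
Greedy scan:
  Position 0 ('b'): matches sub[0] = 'b'
  Position 1 ('d'): no match needed
  Position 2 ('b'): no match needed
  Position 3 ('c'): matches sub[1] = 'c'
  Position 4 ('c'): matches sub[2] = 'c'
  Position 5 ('e'): matches sub[3] = 'e'
All 4 characters matched => is a subsequence

1


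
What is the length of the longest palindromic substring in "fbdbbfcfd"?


Input: "fbdbbfcfd"
Checking substrings for palindromes:
  [1:4] "bdb" (len 3) => palindrome
  [5:8] "fcf" (len 3) => palindrome
  [3:5] "bb" (len 2) => palindrome
Longest palindromic substring: "bdb" with length 3

3


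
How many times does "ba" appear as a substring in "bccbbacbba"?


Searching for "ba" in "bccbbacbba"
Scanning each position:
  Position 0: "bc" => no
  Position 1: "cc" => no
  Position 2: "cb" => no
  Position 3: "bb" => no
  Position 4: "ba" => MATCH
  Position 5: "ac" => no
  Position 6: "cb" => no
  Position 7: "bb" => no
  Position 8: "ba" => MATCH
Total occurrences: 2

2


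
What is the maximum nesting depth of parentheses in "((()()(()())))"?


Input: "((()()(()())))"
Tracking depth:
  Position 0 '(': depth becomes 1
  Position 1 '(': depth becomes 2
  Position 2 '(': depth becomes 3
  Position 3 ')': depth becomes 2
  Position 4 '(': depth becomes 3
  Position 5 ')': depth becomes 2
  Position 6 '(': depth becomes 3
  Position 7 '(': depth becomes 4
  Position 8 ')': depth becomes 3
  Position 9 '(': depth becomes 4
  Position 10 ')': depth becomes 3
  Position 11 ')': depth becomes 2
  Position 12 ')': depth becomes 1
  Position 13 ')': depth becomes 0
Maximum depth reached: 4

4


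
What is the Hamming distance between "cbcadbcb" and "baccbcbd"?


Comparing "cbcadbcb" and "baccbcbd" position by position:
  Position 0: 'c' vs 'b' => differ
  Position 1: 'b' vs 'a' => differ
  Position 2: 'c' vs 'c' => same
  Position 3: 'a' vs 'c' => differ
  Position 4: 'd' vs 'b' => differ
  Position 5: 'b' vs 'c' => differ
  Position 6: 'c' vs 'b' => differ
  Position 7: 'b' vs 'd' => differ
Total differences (Hamming distance): 7

7


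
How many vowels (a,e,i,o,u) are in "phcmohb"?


Input: phcmohb
Checking each character:
  'p' at position 0: consonant
  'h' at position 1: consonant
  'c' at position 2: consonant
  'm' at position 3: consonant
  'o' at position 4: vowel (running total: 1)
  'h' at position 5: consonant
  'b' at position 6: consonant
Total vowels: 1

1


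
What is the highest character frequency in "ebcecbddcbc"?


Input: ebcecbddcbc
Character counts:
  'b': 3
  'c': 4
  'd': 2
  'e': 2
Maximum frequency: 4

4


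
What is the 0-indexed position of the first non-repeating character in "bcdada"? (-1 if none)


Input: bcdada
Character frequencies:
  'a': 2
  'b': 1
  'c': 1
  'd': 2
Scanning left to right for freq == 1:
  Position 0 ('b'): unique! => answer = 0

0


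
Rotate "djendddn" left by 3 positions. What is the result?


Input: "djendddn", rotate left by 3
First 3 characters: "dje"
Remaining characters: "ndddn"
Concatenate remaining + first: "ndddn" + "dje" = "ndddndje"

ndddndje


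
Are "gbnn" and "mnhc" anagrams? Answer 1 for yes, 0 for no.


Strings: "gbnn", "mnhc"
Sorted first:  bgnn
Sorted second: chmn
Differ at position 0: 'b' vs 'c' => not anagrams

0


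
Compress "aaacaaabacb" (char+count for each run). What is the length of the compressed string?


Input: aaacaaabacb
Runs:
  'a' x 3 => "a3"
  'c' x 1 => "c1"
  'a' x 3 => "a3"
  'b' x 1 => "b1"
  'a' x 1 => "a1"
  'c' x 1 => "c1"
  'b' x 1 => "b1"
Compressed: "a3c1a3b1a1c1b1"
Compressed length: 14

14


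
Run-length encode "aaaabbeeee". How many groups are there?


Input: aaaabbeeee
Scanning for consecutive runs:
  Group 1: 'a' x 4 (positions 0-3)
  Group 2: 'b' x 2 (positions 4-5)
  Group 3: 'e' x 4 (positions 6-9)
Total groups: 3

3


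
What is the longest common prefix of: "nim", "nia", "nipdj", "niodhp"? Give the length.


Words: nim, nia, nipdj, niodhp
  Position 0: all 'n' => match
  Position 1: all 'i' => match
  Position 2: ('m', 'a', 'p', 'o') => mismatch, stop
LCP = "ni" (length 2)

2


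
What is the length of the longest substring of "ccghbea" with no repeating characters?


Input: "ccghbea"
Sliding window (track last position of each char):
  Position 0 ('c'): window [0,0] length 1 -- new best
  Position 1 ('c'): repeat (last at 0), move window start to 1
  Position 1 ('c'): window [1,1] length 1
  Position 2 ('g'): window [1,2] length 2 -- new best
  Position 3 ('h'): window [1,3] length 3 -- new best
  Position 4 ('b'): window [1,4] length 4 -- new best
  Position 5 ('e'): window [1,5] length 5 -- new best
  Position 6 ('a'): window [1,6] length 6 -- new best
Longest substring with no repeats: "cghbea" with length 6

6


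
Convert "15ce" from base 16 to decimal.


Input: "15ce" in base 16
Positional expansion:
  Digit '1' (value 1) x 16^3 = 4096
  Digit '5' (value 5) x 16^2 = 1280
  Digit 'c' (value 12) x 16^1 = 192
  Digit 'e' (value 14) x 16^0 = 14
Sum = 5582

5582


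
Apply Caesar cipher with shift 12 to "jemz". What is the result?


Caesar cipher: shift "jemz" by 12
  'j' (pos 9) + 12 = pos 21 = 'v'
  'e' (pos 4) + 12 = pos 16 = 'q'
  'm' (pos 12) + 12 = pos 24 = 'y'
  'z' (pos 25) + 12 = pos 11 = 'l'
Result: vqyl

vqyl


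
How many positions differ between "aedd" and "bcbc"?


Comparing "aedd" and "bcbc" position by position:
  Position 0: 'a' vs 'b' => DIFFER
  Position 1: 'e' vs 'c' => DIFFER
  Position 2: 'd' vs 'b' => DIFFER
  Position 3: 'd' vs 'c' => DIFFER
Positions that differ: 4

4


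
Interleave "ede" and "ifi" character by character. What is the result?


Interleaving "ede" and "ifi":
  Position 0: 'e' from first, 'i' from second => "ei"
  Position 1: 'd' from first, 'f' from second => "df"
  Position 2: 'e' from first, 'i' from second => "ei"
Result: eidfei

eidfei


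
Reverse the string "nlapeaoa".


Input: nlapeaoa
Reading characters right to left:
  Position 7: 'a'
  Position 6: 'o'
  Position 5: 'a'
  Position 4: 'e'
  Position 3: 'p'
  Position 2: 'a'
  Position 1: 'l'
  Position 0: 'n'
Reversed: aoaepaln

aoaepaln


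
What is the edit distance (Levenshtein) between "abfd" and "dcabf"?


Computing edit distance: "abfd" -> "dcabf"
DP table:
           d    c    a    b    f
      0    1    2    3    4    5
  a   1    1    2    2    3    4
  b   2    2    2    3    2    3
  f   3    3    3    3    3    2
  d   4    3    4    4    4    3
Edit distance = dp[4][5] = 3

3


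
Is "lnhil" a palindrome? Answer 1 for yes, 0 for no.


Input: lnhil
Reversed: lihnl
  Compare pos 0 ('l') with pos 4 ('l'): match
  Compare pos 1 ('n') with pos 3 ('i'): MISMATCH
Result: not a palindrome

0


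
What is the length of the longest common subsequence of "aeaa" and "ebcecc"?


LCS of "aeaa" and "ebcecc"
DP table:
           e    b    c    e    c    c
      0    0    0    0    0    0    0
  a   0    0    0    0    0    0    0
  e   0    1    1    1    1    1    1
  a   0    1    1    1    1    1    1
  a   0    1    1    1    1    1    1
LCS length = dp[4][6] = 1

1


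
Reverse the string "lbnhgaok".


Input: lbnhgaok
Reading characters right to left:
  Position 7: 'k'
  Position 6: 'o'
  Position 5: 'a'
  Position 4: 'g'
  Position 3: 'h'
  Position 2: 'n'
  Position 1: 'b'
  Position 0: 'l'
Reversed: koaghnbl

koaghnbl


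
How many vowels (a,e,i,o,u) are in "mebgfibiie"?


Input: mebgfibiie
Checking each character:
  'm' at position 0: consonant
  'e' at position 1: vowel (running total: 1)
  'b' at position 2: consonant
  'g' at position 3: consonant
  'f' at position 4: consonant
  'i' at position 5: vowel (running total: 2)
  'b' at position 6: consonant
  'i' at position 7: vowel (running total: 3)
  'i' at position 8: vowel (running total: 4)
  'e' at position 9: vowel (running total: 5)
Total vowels: 5

5


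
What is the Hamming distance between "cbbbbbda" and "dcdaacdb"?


Comparing "cbbbbbda" and "dcdaacdb" position by position:
  Position 0: 'c' vs 'd' => differ
  Position 1: 'b' vs 'c' => differ
  Position 2: 'b' vs 'd' => differ
  Position 3: 'b' vs 'a' => differ
  Position 4: 'b' vs 'a' => differ
  Position 5: 'b' vs 'c' => differ
  Position 6: 'd' vs 'd' => same
  Position 7: 'a' vs 'b' => differ
Total differences (Hamming distance): 7

7


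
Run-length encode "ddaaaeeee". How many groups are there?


Input: ddaaaeeee
Scanning for consecutive runs:
  Group 1: 'd' x 2 (positions 0-1)
  Group 2: 'a' x 3 (positions 2-4)
  Group 3: 'e' x 4 (positions 5-8)
Total groups: 3

3


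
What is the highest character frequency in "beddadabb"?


Input: beddadabb
Character counts:
  'a': 2
  'b': 3
  'd': 3
  'e': 1
Maximum frequency: 3

3


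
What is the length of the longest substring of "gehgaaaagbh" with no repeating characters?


Input: "gehgaaaagbh"
Sliding window (track last position of each char):
  Position 0 ('g'): window [0,0] length 1 -- new best
  Position 1 ('e'): window [0,1] length 2 -- new best
  Position 2 ('h'): window [0,2] length 3 -- new best
  Position 3 ('g'): repeat (last at 0), move window start to 1
  Position 3 ('g'): window [1,3] length 3
  Position 4 ('a'): window [1,4] length 4 -- new best
  Position 5 ('a'): repeat (last at 4), move window start to 5
  Position 5 ('a'): window [5,5] length 1
  Position 6 ('a'): repeat (last at 5), move window start to 6
  Position 6 ('a'): window [6,6] length 1
  Position 7 ('a'): repeat (last at 6), move window start to 7
  Position 7 ('a'): window [7,7] length 1
  Position 8 ('g'): window [7,8] length 2
  Position 9 ('b'): window [7,9] length 3
  Position 10 ('h'): window [7,10] length 4
Longest substring with no repeats: "ehga" with length 4

4


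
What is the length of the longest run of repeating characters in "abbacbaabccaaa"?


Input: "abbacbaabccaaa"
Scanning for longest run:
  Position 1 ('b'): new char, reset run to 1
  Position 2 ('b'): continues run of 'b', length=2
  Position 3 ('a'): new char, reset run to 1
  Position 4 ('c'): new char, reset run to 1
  Position 5 ('b'): new char, reset run to 1
  Position 6 ('a'): new char, reset run to 1
  Position 7 ('a'): continues run of 'a', length=2
  Position 8 ('b'): new char, reset run to 1
  Position 9 ('c'): new char, reset run to 1
  Position 10 ('c'): continues run of 'c', length=2
  Position 11 ('a'): new char, reset run to 1
  Position 12 ('a'): continues run of 'a', length=2
  Position 13 ('a'): continues run of 'a', length=3
Longest run: 'a' with length 3

3


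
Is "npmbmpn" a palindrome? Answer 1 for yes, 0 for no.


Input: npmbmpn
Reversed: npmbmpn
  Compare pos 0 ('n') with pos 6 ('n'): match
  Compare pos 1 ('p') with pos 5 ('p'): match
  Compare pos 2 ('m') with pos 4 ('m'): match
Result: palindrome

1
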